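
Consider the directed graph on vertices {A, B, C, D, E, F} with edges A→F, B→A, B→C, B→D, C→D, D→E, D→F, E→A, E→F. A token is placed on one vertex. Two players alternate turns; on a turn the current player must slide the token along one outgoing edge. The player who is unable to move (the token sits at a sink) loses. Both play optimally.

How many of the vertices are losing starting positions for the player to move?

Label each position W (a win for the player to move) or L (a loss). A position with no legal move is L; any other position is W exactly when some move reaches an L, and L when every move reaches a W.
Every edge goes from a vertex to one that appears earlier in the order F, A, E, D, C, B, so processing vertices in that order labels each vertex after all of its successors.
F: no outgoing edge → L
A: →F(L), so W
E: →F(L), so W
D: →F(L), so W
C: →D(W) only, which is W, so L
B: →C(L), so W
The L vertices are C, F; that is 2 in all.

2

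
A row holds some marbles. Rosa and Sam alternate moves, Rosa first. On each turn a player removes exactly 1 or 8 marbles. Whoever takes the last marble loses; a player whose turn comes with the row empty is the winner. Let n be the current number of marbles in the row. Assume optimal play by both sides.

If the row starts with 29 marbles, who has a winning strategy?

Rosa wins.

Use the standard recursion: the mover wins at a terminal position; elsewhere, the mover wins exactly when some move hands the opponent an L position.
n=0: no move; the opponent has just taken the last marble and therefore loses → W
n=1: →0(W) only, which is W, so L
n=2: →1(L), so W
n=3: →2(W) only, which is W, so L
n=4: →3(L), so W
n=5: →4(W) only, which is W, so L
n=6: →5(L), so W
n=7: →6(W) only, which is W, so L
n=8: →7(L), so W
n=9: →1(L), so W
n=10: →9(W), 2(W) — all W, so L
n=11: →10(L), so W
n=12: →11(W), 4(W) — all W, so L
n=13: →12(L), so W
n=14: →13(W), 6(W) — all W, so L
n=15: →14(L), so W
n=16: →15(W), 8(W) — all W, so L
n=17: →16(L), so W
n=18: →10(L), so W
n=19: →18(W), 11(W) — all W, so L
n=20: →19(L), so W
n=21: →20(W), 13(W) — all W, so L
n=22: →21(L), so W
n=23: →22(W), 15(W) — all W, so L
n=24: →23(L), so W
n=25: →24(W), 17(W) — all W, so L
n=26: →25(L), so W
n=27: →19(L), so W
n=28: →27(W), 20(W) — all W, so L
n=29: →28(L), so W
From 29 Rosa can remove 1, leaving 28, reaching an L position.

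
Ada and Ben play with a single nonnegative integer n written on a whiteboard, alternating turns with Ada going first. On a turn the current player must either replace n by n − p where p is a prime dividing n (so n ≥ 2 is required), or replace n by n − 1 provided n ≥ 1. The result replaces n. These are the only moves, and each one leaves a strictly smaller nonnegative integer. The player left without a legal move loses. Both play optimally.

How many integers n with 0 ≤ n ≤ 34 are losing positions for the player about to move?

Positions with no move are L. A position that does have a move is losing for the player to move precisely when every available move leads to a winning position for the opponent. Fill in the labels:
n=0: no move → L
n=1: →0(L), so W
n=2: →0(L), so W
n=3: →0(L), so W
n=4: →2(W), 3(W) — all W, so L
n=5: →0(L), so W
n=6: →4(L), so W
n=7: →0(L), so W
n=8: →6(W), 7(W) — all W, so L
n=9: →8(L), so W
n=10: →8(L), so W
n=11: →0(L), so W
n=12: →9(W), 10(W), 11(W) — all W, so L
n=13: →0(L), so W
n=14: →12(L), so W
n=15: →12(L), so W
n=16: →14(W), 15(W) — all W, so L
n=17: →0(L), so W
n=18: →16(L), so W
n=19: →0(L), so W
n=20: →15(W), 18(W), 19(W) — all W, so L
n=21: →20(L), so W
n=22: →20(L), so W
n=23: →0(L), so W
n=24: →21(W), 22(W), 23(W) — all W, so L
n=25: →20(L), so W
n=26: →24(L), so W
n=27: →24(L), so W
n=28: →21(W), 26(W), 27(W) — all W, so L
n=29: →0(L), so W
n=30: →28(L), so W
n=31: →0(L), so W
n=32: →30(W), 31(W) — all W, so L
n=33: →32(L), so W
n=34: →32(L), so W
L entries with 0 ≤ n ≤ 34: n = 0, 4, 8, 12, 16, 20, 24, 28, 32; that makes 9.

9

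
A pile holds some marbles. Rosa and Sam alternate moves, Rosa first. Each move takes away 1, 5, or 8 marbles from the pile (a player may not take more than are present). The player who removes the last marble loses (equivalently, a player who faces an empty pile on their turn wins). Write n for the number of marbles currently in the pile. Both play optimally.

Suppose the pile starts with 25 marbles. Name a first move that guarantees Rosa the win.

Remove 5, leaving 20.

Build the W/L table. Terminal = W. A non-terminal position is W if it has a move to some L; otherwise it is L.
n=0: no move; the opponent has just taken the last marble and therefore loses → W
n=1: the only move is to 0(W), a W ⇒ L
n=2: can move to 1, which is L ⇒ W
n=3: the only move is to 2(W), a W ⇒ L
n=4: can move to 3, which is L ⇒ W
n=5: moves to 4(W), 0(W); every one is W ⇒ L
n=6: can move to 5, which is L ⇒ W
n=7: moves to 6(W), 2(W); every one is W ⇒ L
n=8: can move to 7, which is L ⇒ W
n=9: can move to 1, which is L ⇒ W
n=10: can move to 5, which is L ⇒ W
n=11: can move to 3, which is L ⇒ W
n=12: can move to 7, which is L ⇒ W
n=13: can move to 5, which is L ⇒ W
n=14: moves to 13(W), 9(W), 6(W); every one is W ⇒ L
n=15: can move to 14, which is L ⇒ W
n=16: moves to 15(W), 11(W), 8(W); every one is W ⇒ L
n=17: can move to 16, which is L ⇒ W
n=18: moves to 17(W), 13(W), 10(W); every one is W ⇒ L
n=19: can move to 18, which is L ⇒ W
n=20: moves to 19(W), 15(W), 12(W); every one is W ⇒ L
n=21: can move to 20, which is L ⇒ W
n=22: can move to 14, which is L ⇒ W
n=23: can move to 18, which is L ⇒ W
n=24: can move to 16, which is L ⇒ W
n=25: can move to 20, which is L ⇒ W
From 25, the L positions reachable in one move are: 20.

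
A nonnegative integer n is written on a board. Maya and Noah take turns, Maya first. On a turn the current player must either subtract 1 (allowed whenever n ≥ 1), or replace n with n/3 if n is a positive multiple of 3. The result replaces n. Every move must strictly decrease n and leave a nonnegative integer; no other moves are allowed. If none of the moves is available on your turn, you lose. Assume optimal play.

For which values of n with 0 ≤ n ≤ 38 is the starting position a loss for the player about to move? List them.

Work bottom-up. With no move the player to move loses. Otherwise the position is W if at least one move leads to an L position for the opponent, and L if every move leads to a W.
n=0: no move → L
n=1: reaches L-position 0 → W
n=2: only reaches 1(W), which is W → L
n=3: reaches L-position 2 → W
n=4: only reaches 3(W), which is W → L
n=5: reaches L-position 4 → W
n=6: reaches L-position 2 → W
n=7: only reaches 6(W), which is W → L
n=8: reaches L-position 7 → W
n=9: only reaches 3(W), 8(W), all W → L
n=10: reaches L-position 9 → W
n=11: only reaches 10(W), which is W → L
n=12: reaches L-position 4 → W
n=13: only reaches 12(W), which is W → L
n=14: reaches L-position 13 → W
n=15: only reaches 5(W), 14(W), all W → L
n=16: reaches L-position 15 → W
n=17: only reaches 16(W), which is W → L
n=18: reaches L-position 17 → W
n=19: only reaches 18(W), which is W → L
n=20: reaches L-position 19 → W
n=21: reaches L-position 7 → W
n=22: only reaches 21(W), which is W → L
n=23: reaches L-position 22 → W
n=24: only reaches 8(W), 23(W), all W → L
n=25: reaches L-position 24 → W
n=26: only reaches 25(W), which is W → L
n=27: reaches L-position 9 → W
n=28: only reaches 27(W), which is W → L
n=29: reaches L-position 28 → W
n=30: only reaches 10(W), 29(W), all W → L
n=31: reaches L-position 30 → W
n=32: only reaches 31(W), which is W → L
n=33: reaches L-position 11 → W
n=34: only reaches 33(W), which is W → L
n=35: reaches L-position 34 → W
n=36: only reaches 12(W), 35(W), all W → L
n=37: reaches L-position 36 → W
n=38: only reaches 37(W), which is W → L
Reading off the rows marked L gives the requested list; there are 19 such values of n.

0, 2, 4, 7, 9, 11, 13, 15, 17, 19, 22, 24, 26, 28, 30, 32, 34, 36, 38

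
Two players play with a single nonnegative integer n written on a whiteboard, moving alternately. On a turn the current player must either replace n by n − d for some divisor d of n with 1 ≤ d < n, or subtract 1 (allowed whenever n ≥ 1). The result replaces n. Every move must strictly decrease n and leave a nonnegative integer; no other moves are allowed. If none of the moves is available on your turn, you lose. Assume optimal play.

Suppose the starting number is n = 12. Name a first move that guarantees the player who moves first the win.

Move to 9.

Label each position W (a win for the player to move) or L (a loss). A position with no legal move is L; any other position is W exactly when some move reaches an L, and L when every move reaches a W.
n=0: no move → L
n=1: W (go to 0, an L position)
n=2: L (sole option 1(W) is W)
n=3: W (go to 2, an L position)
n=4: W (go to 2, an L position)
n=5: L (sole option 4(W) is W)
n=6: W (go to 5, an L position)
n=7: L (sole option 6(W) is W)
n=8: W (go to 7, an L position)
n=9: L (options 6(W), 8(W) are all W)
n=10: W (go to 5, an L position)
n=11: L (sole option 10(W) is W)
n=12: W (go to 9, an L position)
From 12, the L positions reachable in one move are: 9, 11. Any move reaching one of these is winning.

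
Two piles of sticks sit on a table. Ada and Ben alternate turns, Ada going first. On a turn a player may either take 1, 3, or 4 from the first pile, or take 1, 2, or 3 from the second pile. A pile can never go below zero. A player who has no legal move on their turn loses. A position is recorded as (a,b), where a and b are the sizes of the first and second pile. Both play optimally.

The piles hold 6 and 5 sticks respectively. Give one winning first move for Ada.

Work bottom-up. With no move the player to move loses. Otherwise the position is W if at least one move leads to an L position for the opponent, and L if every move leads to a W.
No move ever increases a pile, so every position that can arise here has a ≤ 6 and b ≤ 5; it is enough to label the cells with 0 ≤ a ≤ 6 and 0 ≤ b ≤ 5.
Every move lowers a or b (never raises either), so fill the grid row by row in increasing a, and left to right within a row: each cell's successors are then already labelled.
      b=0  b=1  b=2  b=3  b=4  b=5
a=0:    L    W    W    W    L    W
a=1:    W    L    W    W    W    L
a=2:    L    W    W    W    L    W
a=3:    W    L    W    W    W    L
a=4:    W    W    L    W    W    W
a=5:    W    W    W    L    W    W
a=6:    W    W    L    W    W    W
Cells with no legal move (terminal, hence L): (0,0).
The remaining L cells, each justified by listing all of its moves:
(0,4): only reaches (0,3)(W), (0,2)(W), (0,1)(W), all W → L
(1,1): only reaches (0,1)(W), (1,0)(W), all W → L
(1,5): only reaches (0,5)(W), (1,4)(W), (1,3)(W), (1,2)(W), all W → L
(2,0): only reaches (1,0)(W), which is W → L
(2,4): only reaches (1,4)(W), (2,3)(W), (2,2)(W), (2,1)(W), all W → L
(3,1): only reaches (2,1)(W), (0,1)(W), (3,0)(W), all W → L
(3,5): only reaches (2,5)(W), (0,5)(W), (3,4)(W), (3,3)(W), (3,2)(W), all W → L
(4,2): only reaches (3,2)(W), (1,2)(W), (0,2)(W), (4,1)(W), (4,0)(W), all W → L
(5,3): only reaches (4,3)(W), (2,3)(W), (1,3)(W), (5,2)(W), (5,1)(W), (5,0)(W), all W → L
(6,2): only reaches (5,2)(W), (3,2)(W), (2,2)(W), (6,1)(W), (6,0)(W), all W → L
Every other cell has at least one move into one of the L cells above, so it is W.
From (6,5), the L positions reachable in one move are: (3,5), (6,2). Any move reaching one of these is winning.

Move to (3,5).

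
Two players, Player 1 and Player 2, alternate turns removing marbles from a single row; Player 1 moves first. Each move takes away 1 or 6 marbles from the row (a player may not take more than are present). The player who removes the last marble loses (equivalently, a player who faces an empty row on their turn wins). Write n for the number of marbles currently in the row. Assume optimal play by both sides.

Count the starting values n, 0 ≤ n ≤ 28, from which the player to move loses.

12

Use the standard recursion: the mover wins at a terminal position; elsewhere, the mover wins exactly when some move hands the opponent an L position.
n=0: no move; the opponent has just taken the last marble and therefore loses → W
n=1: L (sole option 0(W) is W)
n=2: W (go to 1, an L position)
n=3: L (sole option 2(W) is W)
n=4: W (go to 3, an L position)
n=5: L (sole option 4(W) is W)
n=6: W (go to 5, an L position)
n=7: W (go to 1, an L position)
n=8: L (options 7(W), 2(W) are all W)
n=9: W (go to 8, an L position)
n=10: L (options 9(W), 4(W) are all W)
n=11: W (go to 10, an L position)
n=12: L (options 11(W), 6(W) are all W)
n=13: W (go to 12, an L position)
n=14: W (go to 8, an L position)
n=15: L (options 14(W), 9(W) are all W)
n=16: W (go to 15, an L position)
n=17: L (options 16(W), 11(W) are all W)
n=18: W (go to 17, an L position)
n=19: L (options 18(W), 13(W) are all W)
n=20: W (go to 19, an L position)
n=21: W (go to 15, an L position)
n=22: L (options 21(W), 16(W) are all W)
n=23: W (go to 22, an L position)
n=24: L (options 23(W), 18(W) are all W)
n=25: W (go to 24, an L position)
n=26: L (options 25(W), 20(W) are all W)
n=27: W (go to 26, an L position)
n=28: W (go to 22, an L position)
L entries with 0 ≤ n ≤ 28: n = 1, 3, 5, 8, 10, 12, 15, 17, 19, 22, 24, 26; that makes 12.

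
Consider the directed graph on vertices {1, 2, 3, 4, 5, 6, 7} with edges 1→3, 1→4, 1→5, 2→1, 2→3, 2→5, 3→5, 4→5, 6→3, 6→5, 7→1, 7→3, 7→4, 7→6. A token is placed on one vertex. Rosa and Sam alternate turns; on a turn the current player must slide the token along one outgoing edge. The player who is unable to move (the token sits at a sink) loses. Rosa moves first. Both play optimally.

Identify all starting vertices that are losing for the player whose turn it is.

5, 7

Work bottom-up. With no move the player to move loses. Otherwise the position is W if at least one move leads to an L position for the opponent, and L if every move leads to a W.
Every edge goes from a vertex to one that appears earlier in the order 5, 4, 3, 6, 1, 7, 2, so processing vertices in that order labels each vertex after all of its successors.
5: no outgoing edge → L
4: W (go to 5, an L position)
3: W (go to 5, an L position)
6: W (go to 5, an L position)
1: W (go to 5, an L position)
7: L (options 1(W), 6(W), 3(W), 4(W) are all W)
2: W (go to 5, an L position)
Reading off the rows marked L gives the requested list; there are 2 such vertices.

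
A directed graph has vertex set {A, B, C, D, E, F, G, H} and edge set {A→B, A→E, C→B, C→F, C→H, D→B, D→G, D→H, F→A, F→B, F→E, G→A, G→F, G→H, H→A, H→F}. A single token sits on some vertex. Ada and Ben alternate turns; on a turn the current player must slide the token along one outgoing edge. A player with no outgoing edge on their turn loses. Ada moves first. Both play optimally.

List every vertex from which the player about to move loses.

Build the W/L table. Terminal = L. A non-terminal position is W if it has a move to some L; otherwise it is L.
Every edge goes from a vertex to one that appears earlier in the order E, B, A, F, H, G, D, C, so processing vertices in that order labels each vertex after all of its successors.
E: no outgoing edge → L
B: no outgoing edge → L
A: →B(L), so W
F: →B(L), so W
H: →F(W), A(W) — all W, so L
G: →H(L), so W
D: →H(L), so W
C: →H(L), so W
Reading off the rows marked L gives the requested list; there are 3 such vertices.

B, E, H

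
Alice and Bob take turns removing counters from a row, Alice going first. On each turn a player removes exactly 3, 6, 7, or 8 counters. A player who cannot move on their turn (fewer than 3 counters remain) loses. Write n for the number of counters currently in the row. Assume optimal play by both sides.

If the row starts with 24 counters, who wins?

Compute win/loss labels from the base case upward. A position with no move is L. Any other position is W if it can reach an L in one move, else L.
n=0: no move → L
n=1: no move → L
n=2: no move → L
n=3: →0(L), so W
n=4: →1(L), so W
n=5: →2(L), so W
n=6: →0(L), so W
n=7: →1(L), so W
n=8: →2(L), so W
n=9: →2(L), so W
n=10: →2(L), so W
n=11: →8(W), 5(W), 4(W), 3(W) — all W, so L
n=12: →9(W), 6(W), 5(W), 4(W) — all W, so L
n=13: →10(W), 7(W), 6(W), 5(W) — all W, so L
n=14: →11(L), so W
n=15: →12(L), so W
n=16: →13(L), so W
n=17: →11(L), so W
n=18: →12(L), so W
n=19: →13(L), so W
n=20: →13(L), so W
n=21: →13(L), so W
n=22: →19(W), 16(W), 15(W), 14(W) — all W, so L
n=23: →20(W), 17(W), 16(W), 15(W) — all W, so L
n=24: →21(W), 18(W), 17(W), 16(W) — all W, so L
Every move from 24 reaches a W position, so the mover loses.

Bob wins.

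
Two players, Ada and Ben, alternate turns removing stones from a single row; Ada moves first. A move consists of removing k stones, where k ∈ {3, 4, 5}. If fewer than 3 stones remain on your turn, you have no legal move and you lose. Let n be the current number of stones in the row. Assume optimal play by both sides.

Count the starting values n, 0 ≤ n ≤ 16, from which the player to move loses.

7

Build the W/L table. Terminal = L. A non-terminal position is W if it has a move to some L; otherwise it is L.
n=0: no move → L
n=1: no move → L
n=2: no move → L
n=3: →0(L), so W
n=4: →1(L), so W
n=5: →2(L), so W
n=6: →2(L), so W
n=7: →2(L), so W
n=8: →5(W), 4(W), 3(W) — all W, so L
n=9: →6(W), 5(W), 4(W) — all W, so L
n=10: →7(W), 6(W), 5(W) — all W, so L
n=11: →8(L), so W
n=12: →9(L), so W
n=13: →10(L), so W
n=14: →10(L), so W
n=15: →10(L), so W
n=16: →13(W), 12(W), 11(W) — all W, so L
L entries with 0 ≤ n ≤ 16: n = 0, 1, 2, 8, 9, 10, 16; that makes 7.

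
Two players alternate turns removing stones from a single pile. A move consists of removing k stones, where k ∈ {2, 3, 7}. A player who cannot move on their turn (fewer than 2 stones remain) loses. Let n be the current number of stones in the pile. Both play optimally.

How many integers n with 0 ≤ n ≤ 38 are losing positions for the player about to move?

16

Build the W/L table. Terminal = L. A non-terminal position is W if it has a move to some L; otherwise it is L.
n=0: no move → L
n=1: no move → L
n=2: →0(L), so W
n=3: →1(L), so W
n=4: →1(L), so W
n=5: →3(W), 2(W) — all W, so L
n=6: →4(W), 3(W) — all W, so L
n=7: →5(L), so W
n=8: →6(L), so W
n=9: →6(L), so W
n=10: →8(W), 7(W), 3(W) — all W, so L
n=11: →9(W), 8(W), 4(W) — all W, so L
n=12: →10(L), so W
n=13: →11(L), so W
n=14: →11(L), so W
n=15: →13(W), 12(W), 8(W) — all W, so L
n=16: →14(W), 13(W), 9(W) — all W, so L
n=17: →15(L), so W
n=18: →16(L), so W
n=19: →16(L), so W
n=20: →18(W), 17(W), 13(W) — all W, so L
n=21: →19(W), 18(W), 14(W) — all W, so L
n=22: →20(L), so W
n=23: →21(L), so W
n=24: →21(L), so W
n=25: →23(W), 22(W), 18(W) — all W, so L
n=26: →24(W), 23(W), 19(W) — all W, so L
n=27: →25(L), so W
n=28: →26(L), so W
n=29: →26(L), so W
n=30: →28(W), 27(W), 23(W) — all W, so L
n=31: →29(W), 28(W), 24(W) — all W, so L
n=32: →30(L), so W
n=33: →31(L), so W
n=34: →31(L), so W
n=35: →33(W), 32(W), 28(W) — all W, so L
n=36: →34(W), 33(W), 29(W) — all W, so L
n=37: →35(L), so W
n=38: →36(L), so W
L entries with 0 ≤ n ≤ 38: n = 0, 1, 5, 6, 10, 11, 15, 16, 20, 21, 25, 26, 30, 31, 35, 36; that makes 16.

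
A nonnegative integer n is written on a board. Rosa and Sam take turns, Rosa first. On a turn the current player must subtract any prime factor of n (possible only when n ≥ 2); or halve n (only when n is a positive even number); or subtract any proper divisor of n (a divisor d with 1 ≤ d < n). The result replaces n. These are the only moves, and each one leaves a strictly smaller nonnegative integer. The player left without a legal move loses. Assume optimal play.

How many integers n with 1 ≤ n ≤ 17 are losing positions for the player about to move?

Positions with no move are L. A position that does have a move is losing for the player to move precisely when every available move leads to a winning position for the opponent. Fill in the labels:
n=0: no move → L
n=1: no move → L
n=2: W (go to 0, an L position)
n=3: W (go to 0, an L position)
n=4: L (options 2(W), 3(W) are all W)
n=5: W (go to 0, an L position)
n=6: W (go to 4, an L position)
n=7: W (go to 0, an L position)
n=8: W (go to 4, an L position)
n=9: L (options 6(W), 8(W) are all W)
n=10: W (go to 9, an L position)
n=11: W (go to 0, an L position)
n=12: W (go to 9, an L position)
n=13: W (go to 0, an L position)
n=14: L (options 7(W), 12(W), 13(W) are all W)
n=15: W (go to 14, an L position)
n=16: W (go to 14, an L position)
n=17: W (go to 0, an L position)
L entries with 1 ≤ n ≤ 17 (n=0 is outside the asked range and is not counted): n = 1, 4, 9, 14; that makes 4.

4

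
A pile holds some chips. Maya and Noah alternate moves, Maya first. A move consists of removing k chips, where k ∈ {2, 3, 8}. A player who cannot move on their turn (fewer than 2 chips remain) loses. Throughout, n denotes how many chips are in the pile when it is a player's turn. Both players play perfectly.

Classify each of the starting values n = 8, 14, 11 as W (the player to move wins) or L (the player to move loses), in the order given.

Build the W/L table. Terminal = L. A non-terminal position is W if it has a move to some L; otherwise it is L.
n=0: no move → L
n=1: no move → L
n=2: W (go to 0, an L position)
n=3: W (go to 1, an L position)
n=4: W (go to 1, an L position)
n=5: L (options 3(W), 2(W) are all W)
n=6: L (options 4(W), 3(W) are all W)
n=7: W (go to 5, an L position)
n=8: W (go to 6, an L position)
n=9: W (go to 6, an L position)
n=10: L (options 8(W), 7(W), 2(W) are all W)
n=11: L (options 9(W), 8(W), 3(W) are all W)
n=12: W (go to 10, an L position)
n=13: W (go to 11, an L position)
n=14: W (go to 11, an L position)

8: W, 14: W, 11: L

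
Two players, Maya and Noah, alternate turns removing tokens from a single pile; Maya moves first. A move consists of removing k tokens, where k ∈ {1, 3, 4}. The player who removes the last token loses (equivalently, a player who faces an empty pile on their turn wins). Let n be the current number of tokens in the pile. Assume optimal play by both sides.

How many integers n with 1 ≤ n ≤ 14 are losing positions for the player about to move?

4

Compute win/loss labels from the base case upward. A position with no move is W. Any other position is W if it can reach an L in one move, else L.
n=0: no move; the opponent has just taken the last token and therefore loses → W
n=1: only reaches 0(W), which is W → L
n=2: reaches L-position 1 → W
n=3: only reaches 2(W), 0(W), all W → L
n=4: reaches L-position 3 → W
n=5: reaches L-position 1 → W
n=6: reaches L-position 3 → W
n=7: reaches L-position 3 → W
n=8: only reaches 7(W), 5(W), 4(W), all W → L
n=9: reaches L-position 8 → W
n=10: only reaches 9(W), 7(W), 6(W), all W → L
n=11: reaches L-position 10 → W
n=12: reaches L-position 8 → W
n=13: reaches L-position 10 → W
n=14: reaches L-position 10 → W
L entries with 1 ≤ n ≤ 14 (the range starts at n=1): n = 1, 3, 8, 10; that makes 4.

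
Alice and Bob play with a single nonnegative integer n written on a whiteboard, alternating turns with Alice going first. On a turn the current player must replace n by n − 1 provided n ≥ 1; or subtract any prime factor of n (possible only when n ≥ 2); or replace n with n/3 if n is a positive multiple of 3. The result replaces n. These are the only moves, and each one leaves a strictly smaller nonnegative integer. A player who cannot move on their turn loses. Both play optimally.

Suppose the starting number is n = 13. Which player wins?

Alice wins.

Label each position W (a win for the player to move) or L (a loss). A position with no legal move is L; any other position is W exactly when some move reaches an L, and L when every move reaches a W.
n=0: no move → L
n=1: →0(L), so W
n=2: →0(L), so W
n=3: →0(L), so W
n=4: →2(W), 3(W) — all W, so L
n=5: →0(L), so W
n=6: →4(L), so W
n=7: →0(L), so W
n=8: →6(W), 7(W) — all W, so L
n=9: →8(L), so W
n=10: →8(L), so W
n=11: →0(L), so W
n=12: →4(L), so W
n=13: →0(L), so W
From 13 Alice can move to 0, reaching an L position.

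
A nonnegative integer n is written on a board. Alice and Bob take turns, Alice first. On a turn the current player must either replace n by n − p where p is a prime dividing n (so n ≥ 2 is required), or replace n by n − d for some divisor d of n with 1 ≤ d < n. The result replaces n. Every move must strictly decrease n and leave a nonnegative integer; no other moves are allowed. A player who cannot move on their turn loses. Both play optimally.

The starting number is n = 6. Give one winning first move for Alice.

Compute win/loss labels from the base case upward. A position with no move is L. Any other position is W if it can reach an L in one move, else L.
n=0: no move → L
n=1: no move → L
n=2: →0(L), so W
n=3: →0(L), so W
n=4: →2(W), 3(W) — all W, so L
n=5: →0(L), so W
n=6: →4(L), so W
From 6, the L positions reachable in one move are: 4.

Move to 4.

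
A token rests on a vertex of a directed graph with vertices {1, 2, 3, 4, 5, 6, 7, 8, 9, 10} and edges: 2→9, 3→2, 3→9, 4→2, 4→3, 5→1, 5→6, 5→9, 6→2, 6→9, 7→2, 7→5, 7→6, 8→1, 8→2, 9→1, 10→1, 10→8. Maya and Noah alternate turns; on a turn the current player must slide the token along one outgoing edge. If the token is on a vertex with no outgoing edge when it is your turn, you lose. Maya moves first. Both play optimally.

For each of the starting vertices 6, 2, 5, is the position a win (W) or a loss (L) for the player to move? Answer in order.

6: W, 2: L, 5: W

Label each position W (a win for the player to move) or L (a loss). A position with no legal move is L; any other position is W exactly when some move reaches an L, and L when every move reaches a W.
Every edge goes from a vertex to one that appears earlier in the order 1, 9, 2, 6, 5, 3, 8, 10, 7, 4, so processing vertices in that order labels each vertex after all of its successors.
1: no outgoing edge → L
9: W (go to 1, an L position)
2: L (sole option 9(W) is W)
6: W (go to 2, an L position)
5: W (go to 1, an L position)
3: W (go to 2, an L position)
8: W (go to 2, an L position)
10: W (go to 1, an L position)
7: W (go to 2, an L position)
4: W (go to 2, an L position)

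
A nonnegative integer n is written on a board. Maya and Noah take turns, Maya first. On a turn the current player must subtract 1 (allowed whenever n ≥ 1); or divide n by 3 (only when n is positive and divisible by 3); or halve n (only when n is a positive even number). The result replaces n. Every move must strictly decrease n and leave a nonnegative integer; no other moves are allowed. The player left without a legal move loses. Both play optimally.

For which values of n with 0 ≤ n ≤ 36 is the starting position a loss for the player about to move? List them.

Classify positions by backward induction: terminal positions (no move available) are L. From any other position, the mover wins iff some move reaches an L.
n=0: no move → L
n=1: reaches L-position 0 → W
n=2: only reaches 1(W), which is W → L
n=3: reaches L-position 2 → W
n=4: reaches L-position 2 → W
n=5: only reaches 4(W), which is W → L
n=6: reaches L-position 2 → W
n=7: only reaches 6(W), which is W → L
n=8: reaches L-position 7 → W
n=9: only reaches 3(W), 8(W), all W → L
n=10: reaches L-position 5 → W
n=11: only reaches 10(W), which is W → L
n=12: reaches L-position 11 → W
n=13: only reaches 12(W), which is W → L
n=14: reaches L-position 7 → W
n=15: reaches L-position 5 → W
n=16: only reaches 8(W), 15(W), all W → L
n=17: reaches L-position 16 → W
n=18: reaches L-position 9 → W
n=19: only reaches 18(W), which is W → L
n=20: reaches L-position 19 → W
n=21: reaches L-position 7 → W
n=22: reaches L-position 11 → W
n=23: only reaches 22(W), which is W → L
n=24: reaches L-position 23 → W
n=25: only reaches 24(W), which is W → L
n=26: reaches L-position 13 → W
n=27: reaches L-position 9 → W
n=28: only reaches 14(W), 27(W), all W → L
n=29: reaches L-position 28 → W
n=30: only reaches 10(W), 15(W), 29(W), all W → L
n=31: reaches L-position 30 → W
n=32: reaches L-position 16 → W
n=33: reaches L-position 11 → W
n=34: only reaches 17(W), 33(W), all W → L
n=35: reaches L-position 34 → W
n=36: only reaches 12(W), 18(W), 35(W), all W → L
Reading off the rows marked L gives the requested list; there are 15 such values of n.

0, 2, 5, 7, 9, 11, 13, 16, 19, 23, 25, 28, 30, 34, 36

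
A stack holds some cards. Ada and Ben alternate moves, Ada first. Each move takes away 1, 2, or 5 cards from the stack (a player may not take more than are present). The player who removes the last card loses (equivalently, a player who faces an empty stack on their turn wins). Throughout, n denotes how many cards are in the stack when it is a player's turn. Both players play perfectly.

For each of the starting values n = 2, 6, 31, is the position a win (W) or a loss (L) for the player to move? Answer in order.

2: W, 6: W, 31: L

Compute win/loss labels from the base case upward. A position with no move is W. Any other position is W if it can reach an L in one move, else L.
n=0: no move; the opponent has just taken the last card and therefore loses → W
n=1: L (sole option 0(W) is W)
n=2: W (go to 1, an L position)
n=3: W (go to 1, an L position)
n=4: L (options 3(W), 2(W) are all W)
n=5: W (go to 4, an L position)
n=6: W (go to 4, an L position)
n=7: L (options 6(W), 5(W), 2(W) are all W)
n=8: W (go to 7, an L position)
n=9: W (go to 7, an L position)
n=10: L (options 9(W), 8(W), 5(W) are all W)
n=11: W (go to 10, an L position)
n=12: W (go to 10, an L position)
n=13: L (options 12(W), 11(W), 8(W) are all W)
n=14: W (go to 13, an L position)
n=15: W (go to 13, an L position)
n=16: L (options 15(W), 14(W), 11(W) are all W)
n=17: W (go to 16, an L position)
n=18: W (go to 16, an L position)
n=19: L (options 18(W), 17(W), 14(W) are all W)
n=20: W (go to 19, an L position)
n=21: W (go to 19, an L position)
n=22: L (options 21(W), 20(W), 17(W) are all W)
n=23: W (go to 22, an L position)
n=24: W (go to 22, an L position)
n=25: L (options 24(W), 23(W), 20(W) are all W)
n=26: W (go to 25, an L position)
n=27: W (go to 25, an L position)
n=28: L (options 27(W), 26(W), 23(W) are all W)
n=29: W (go to 28, an L position)
n=30: W (go to 28, an L position)
n=31: L (options 30(W), 29(W), 26(W) are all W)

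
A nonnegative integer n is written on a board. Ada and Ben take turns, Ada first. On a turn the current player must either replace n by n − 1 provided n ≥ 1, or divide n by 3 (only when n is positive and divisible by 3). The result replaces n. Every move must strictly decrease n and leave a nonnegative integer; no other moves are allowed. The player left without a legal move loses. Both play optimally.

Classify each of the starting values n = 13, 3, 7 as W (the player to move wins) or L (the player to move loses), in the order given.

13: L, 3: W, 7: L

Compute win/loss labels from the base case upward. A position with no move is L. Any other position is W if it can reach an L in one move, else L.
n=0: no move → L
n=1: →0(L), so W
n=2: →1(W) only, which is W, so L
n=3: →2(L), so W
n=4: →3(W) only, which is W, so L
n=5: →4(L), so W
n=6: →2(L), so W
n=7: →6(W) only, which is W, so L
n=8: →7(L), so W
n=9: →3(W), 8(W) — all W, so L
n=10: →9(L), so W
n=11: →10(W) only, which is W, so L
n=12: →4(L), so W
n=13: →12(W) only, which is W, so L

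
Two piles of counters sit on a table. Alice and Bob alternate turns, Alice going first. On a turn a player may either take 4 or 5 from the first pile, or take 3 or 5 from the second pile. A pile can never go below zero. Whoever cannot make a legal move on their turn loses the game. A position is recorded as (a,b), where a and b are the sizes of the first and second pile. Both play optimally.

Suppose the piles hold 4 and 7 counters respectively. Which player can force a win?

Build the W/L table. Terminal = L. A non-terminal position is W if it has a move to some L; otherwise it is L.
No move ever increases a pile, so every position that can arise here has a ≤ 4 and b ≤ 7; it is enough to label the cells with 0 ≤ a ≤ 4 and 0 ≤ b ≤ 7.
Every move lowers a or b (never raises either), so fill the grid row by row in increasing a, and left to right within a row: each cell's successors are then already labelled.
      b=0  b=1  b=2  b=3  b=4  b=5  b=6  b=7
a=0:    L    L    L    W    W    W    W    W
a=1:    L    L    L    W    W    W    W    W
a=2:    L    L    L    W    W    W    W    W
a=3:    L    L    L    W    W    W    W    W
a=4:    W    W    W    L    L    L    W    W
Cells with no legal move (terminal, hence L): (0,0), (0,1), (0,2), (1,0), (1,1), (1,2), (2,0), (2,1), (2,2), (3,0), (3,1), (3,2).
The remaining L cells, each justified by listing all of its moves:
(4,3): →(0,3)(W), (4,0)(W) — all W, so L
(4,4): →(0,4)(W), (4,1)(W) — all W, so L
(4,5): →(0,5)(W), (4,2)(W), (4,0)(W) — all W, so L
Every other cell has at least one move into one of the L cells above, so it is W.
The starting position (4,7) is W: Alice should move to (4,4), handing over an L position.

Alice wins.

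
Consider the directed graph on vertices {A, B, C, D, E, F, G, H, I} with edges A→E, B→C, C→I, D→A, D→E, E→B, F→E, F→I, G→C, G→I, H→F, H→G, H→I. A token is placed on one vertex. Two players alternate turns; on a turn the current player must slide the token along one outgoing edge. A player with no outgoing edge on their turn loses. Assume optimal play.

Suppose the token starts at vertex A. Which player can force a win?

Positions with no move are L. A position that does have a move is losing for the player to move precisely when every available move leads to a winning position for the opponent. Fill in the labels:
Every edge goes from a vertex to one that appears earlier in the order I, C, B, G, E, F, H, A, D, so processing vertices in that order labels each vertex after all of its successors.
I: no outgoing edge → L
C: →I(L), so W
B: →C(W) only, which is W, so L
G: →I(L), so W
E: →B(L), so W
F: →I(L), so W
H: →I(L), so W
A: →E(W) only, which is W, so L
D: →A(L), so W
The starting position A is L: whatever the player to move does, the opponent receives a W position.

The second player wins.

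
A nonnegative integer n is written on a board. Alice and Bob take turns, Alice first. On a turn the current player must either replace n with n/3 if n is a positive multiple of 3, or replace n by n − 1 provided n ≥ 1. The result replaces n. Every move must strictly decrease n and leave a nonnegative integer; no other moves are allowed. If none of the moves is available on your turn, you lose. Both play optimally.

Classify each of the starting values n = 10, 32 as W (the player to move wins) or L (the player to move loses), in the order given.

Build the W/L table. Terminal = L. A non-terminal position is W if it has a move to some L; otherwise it is L.
n=0: no move → L
n=1: →0(L), so W
n=2: →1(W) only, which is W, so L
n=3: →2(L), so W
n=4: →3(W) only, which is W, so L
n=5: →4(L), so W
n=6: →2(L), so W
n=7: →6(W) only, which is W, so L
n=8: →7(L), so W
n=9: →3(W), 8(W) — all W, so L
n=10: →9(L), so W
n=11: →10(W) only, which is W, so L
n=12: →4(L), so W
n=13: →12(W) only, which is W, so L
n=14: →13(L), so W
n=15: →5(W), 14(W) — all W, so L
n=16: →15(L), so W
n=17: →16(W) only, which is W, so L
n=18: →17(L), so W
n=19: →18(W) only, which is W, so L
n=20: →19(L), so W
n=21: →7(L), so W
n=22: →21(W) only, which is W, so L
n=23: →22(L), so W
n=24: →8(W), 23(W) — all W, so L
n=25: →24(L), so W
n=26: →25(W) only, which is W, so L
n=27: →9(L), so W
n=28: →27(W) only, which is W, so L
n=29: →28(L), so W
n=30: →10(W), 29(W) — all W, so L
n=31: →30(L), so W
n=32: →31(W) only, which is W, so L

10: W, 32: L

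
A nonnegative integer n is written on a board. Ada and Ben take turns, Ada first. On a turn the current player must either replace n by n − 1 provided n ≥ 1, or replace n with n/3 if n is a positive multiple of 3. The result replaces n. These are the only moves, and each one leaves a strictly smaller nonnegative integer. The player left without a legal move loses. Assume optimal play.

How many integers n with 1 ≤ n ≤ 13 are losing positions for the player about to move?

6

Work bottom-up. With no move the player to move loses. Otherwise the position is W if at least one move leads to an L position for the opponent, and L if every move leads to a W.
n=0: no move → L
n=1: W (go to 0, an L position)
n=2: L (sole option 1(W) is W)
n=3: W (go to 2, an L position)
n=4: L (sole option 3(W) is W)
n=5: W (go to 4, an L position)
n=6: W (go to 2, an L position)
n=7: L (sole option 6(W) is W)
n=8: W (go to 7, an L position)
n=9: L (options 3(W), 8(W) are all W)
n=10: W (go to 9, an L position)
n=11: L (sole option 10(W) is W)
n=12: W (go to 4, an L position)
n=13: L (sole option 12(W) is W)
L entries with 1 ≤ n ≤ 13 (n=0 is outside the asked range and is not counted): n = 2, 4, 7, 9, 11, 13; that makes 6.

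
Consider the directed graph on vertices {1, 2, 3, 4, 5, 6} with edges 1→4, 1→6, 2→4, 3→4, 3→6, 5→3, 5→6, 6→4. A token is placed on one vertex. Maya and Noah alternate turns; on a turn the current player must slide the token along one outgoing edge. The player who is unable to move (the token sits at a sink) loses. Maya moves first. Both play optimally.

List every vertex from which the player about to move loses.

Work bottom-up. With no move the player to move loses. Otherwise the position is W if at least one move leads to an L position for the opponent, and L if every move leads to a W.
Every edge goes from a vertex to one that appears earlier in the order 4, 6, 2, 1, 3, 5, so processing vertices in that order labels each vertex after all of its successors.
4: no outgoing edge → L
6: reaches L-position 4 → W
2: reaches L-position 4 → W
1: reaches L-position 4 → W
3: reaches L-position 4 → W
5: only reaches 3(W), 6(W), all W → L
Reading off the rows marked L gives the requested list; there are 2 such vertices.

4, 5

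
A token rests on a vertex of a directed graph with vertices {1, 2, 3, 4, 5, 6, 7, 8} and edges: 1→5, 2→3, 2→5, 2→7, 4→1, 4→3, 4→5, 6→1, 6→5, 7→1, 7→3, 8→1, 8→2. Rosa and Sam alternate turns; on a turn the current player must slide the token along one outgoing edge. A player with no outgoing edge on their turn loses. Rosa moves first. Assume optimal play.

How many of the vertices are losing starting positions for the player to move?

Build the W/L table. Terminal = L. A non-terminal position is W if it has a move to some L; otherwise it is L.
Every edge goes from a vertex to one that appears earlier in the order 5, 3, 1, 4, 7, 2, 6, 8, so processing vertices in that order labels each vertex after all of its successors.
5: no outgoing edge → L
3: no outgoing edge → L
1: →5(L), so W
4: →3(L), so W
7: →3(L), so W
2: →3(L), so W
6: →5(L), so W
8: →2(W), 1(W) — all W, so L
The L vertices are 3, 5, 8; that is 3 in all.

3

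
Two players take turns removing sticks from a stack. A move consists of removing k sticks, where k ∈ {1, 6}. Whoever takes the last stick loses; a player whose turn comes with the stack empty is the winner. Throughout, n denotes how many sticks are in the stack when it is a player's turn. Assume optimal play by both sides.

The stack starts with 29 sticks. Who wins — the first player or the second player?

The second player wins.

Positions with no move are W. A position that does have a move is losing for the player to move precisely when every available move leads to a winning position for the opponent. Fill in the labels:
n=0: no move; the opponent has just taken the last stick and therefore loses → W
n=1: the only move is to 0(W), a W ⇒ L
n=2: can move to 1, which is L ⇒ W
n=3: the only move is to 2(W), a W ⇒ L
n=4: can move to 3, which is L ⇒ W
n=5: the only move is to 4(W), a W ⇒ L
n=6: can move to 5, which is L ⇒ W
n=7: can move to 1, which is L ⇒ W
n=8: moves to 7(W), 2(W); every one is W ⇒ L
n=9: can move to 8, which is L ⇒ W
n=10: moves to 9(W), 4(W); every one is W ⇒ L
n=11: can move to 10, which is L ⇒ W
n=12: moves to 11(W), 6(W); every one is W ⇒ L
n=13: can move to 12, which is L ⇒ W
n=14: can move to 8, which is L ⇒ W
n=15: moves to 14(W), 9(W); every one is W ⇒ L
n=16: can move to 15, which is L ⇒ W
n=17: moves to 16(W), 11(W); every one is W ⇒ L
n=18: can move to 17, which is L ⇒ W
n=19: moves to 18(W), 13(W); every one is W ⇒ L
n=20: can move to 19, which is L ⇒ W
n=21: can move to 15, which is L ⇒ W
n=22: moves to 21(W), 16(W); every one is W ⇒ L
n=23: can move to 22, which is L ⇒ W
n=24: moves to 23(W), 18(W); every one is W ⇒ L
n=25: can move to 24, which is L ⇒ W
n=26: moves to 25(W), 20(W); every one is W ⇒ L
n=27: can move to 26, which is L ⇒ W
n=28: can move to 22, which is L ⇒ W
n=29: moves to 28(W), 23(W); every one is W ⇒ L
Every move from 29 reaches a W position, so the mover loses.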